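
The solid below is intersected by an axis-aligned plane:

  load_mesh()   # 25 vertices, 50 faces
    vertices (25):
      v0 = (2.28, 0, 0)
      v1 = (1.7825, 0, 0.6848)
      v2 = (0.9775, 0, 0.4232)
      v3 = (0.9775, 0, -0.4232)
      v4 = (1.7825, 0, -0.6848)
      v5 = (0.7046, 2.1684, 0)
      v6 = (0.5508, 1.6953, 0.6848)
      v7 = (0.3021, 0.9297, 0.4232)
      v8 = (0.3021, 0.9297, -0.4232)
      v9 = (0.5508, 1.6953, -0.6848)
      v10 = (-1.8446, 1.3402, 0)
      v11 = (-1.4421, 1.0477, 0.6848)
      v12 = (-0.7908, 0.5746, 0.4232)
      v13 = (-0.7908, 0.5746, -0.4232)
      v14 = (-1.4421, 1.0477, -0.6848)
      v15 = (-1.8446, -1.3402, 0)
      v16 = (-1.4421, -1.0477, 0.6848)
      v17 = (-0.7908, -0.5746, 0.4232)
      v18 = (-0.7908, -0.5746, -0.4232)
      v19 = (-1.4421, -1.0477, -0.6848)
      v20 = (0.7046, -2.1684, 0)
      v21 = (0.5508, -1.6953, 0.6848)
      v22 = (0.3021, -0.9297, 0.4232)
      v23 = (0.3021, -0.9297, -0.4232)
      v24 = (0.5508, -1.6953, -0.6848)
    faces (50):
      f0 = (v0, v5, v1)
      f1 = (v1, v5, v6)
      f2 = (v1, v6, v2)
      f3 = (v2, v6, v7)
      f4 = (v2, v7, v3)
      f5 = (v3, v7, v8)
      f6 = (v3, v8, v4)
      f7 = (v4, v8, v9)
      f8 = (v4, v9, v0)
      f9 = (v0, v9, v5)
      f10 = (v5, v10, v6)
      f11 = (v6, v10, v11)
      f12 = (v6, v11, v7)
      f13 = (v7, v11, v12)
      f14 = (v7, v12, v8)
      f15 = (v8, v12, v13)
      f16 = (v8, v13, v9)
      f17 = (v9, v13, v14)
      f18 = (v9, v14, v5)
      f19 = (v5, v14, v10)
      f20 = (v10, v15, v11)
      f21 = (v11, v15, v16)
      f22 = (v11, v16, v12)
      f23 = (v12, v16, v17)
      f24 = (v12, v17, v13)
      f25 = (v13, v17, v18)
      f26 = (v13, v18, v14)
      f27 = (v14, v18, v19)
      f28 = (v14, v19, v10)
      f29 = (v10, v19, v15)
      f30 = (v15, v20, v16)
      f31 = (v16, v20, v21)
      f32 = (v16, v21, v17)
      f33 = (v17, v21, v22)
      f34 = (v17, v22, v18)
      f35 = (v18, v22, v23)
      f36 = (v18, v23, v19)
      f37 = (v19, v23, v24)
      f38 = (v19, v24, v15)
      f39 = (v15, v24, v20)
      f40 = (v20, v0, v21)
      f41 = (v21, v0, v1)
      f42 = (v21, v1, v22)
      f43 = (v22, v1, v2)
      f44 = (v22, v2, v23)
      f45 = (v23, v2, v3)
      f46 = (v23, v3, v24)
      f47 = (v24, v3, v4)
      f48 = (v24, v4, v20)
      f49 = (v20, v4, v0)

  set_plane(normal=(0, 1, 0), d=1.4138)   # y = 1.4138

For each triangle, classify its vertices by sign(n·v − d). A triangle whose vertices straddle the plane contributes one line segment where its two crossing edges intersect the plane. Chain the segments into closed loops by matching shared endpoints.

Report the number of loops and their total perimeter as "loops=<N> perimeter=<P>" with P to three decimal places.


loops=1 perimeter=6.820

Straddling triangles (14 of 50):
  (v0,v5,v1) [-+-] → (1.25284, 1.4138, 0)–(1.07971, 1.4138, 0.238309)  len=0.2946
  (v1,v5,v6) [-++] → (1.07971, 1.4138, 0.238309)–(0.75532, 1.4138, 0.6848)  len=0.5519
  (v1,v6,v2) [-+-] → (0.75532, 1.4138, 0.6848)–(0.621652, 1.4138, 0.641362)  len=0.1405
  (v2,v6,v7) [-+-] → (0.621652, 1.4138, 0.641362)–(0.459357, 1.4138, 0.588613)  len=0.1707
  (v4,v8,v9) [--+] → (0.459357, 1.4138, -0.588613)–(0.75532, 1.4138, -0.6848)  len=0.3112
  (v4,v9,v0) [-+-] → (0.75532, 1.4138, -0.6848)–(0.837929, 1.4138, -0.571091)  len=0.1405
  (v0,v9,v5) [-++] → (0.837929, 1.4138, -0.571091)–(1.25284, 1.4138, 0)  len=0.7059
  (v5,v10,v6) [+-+] → (-1.61806, 1.4138, 0)–(-1.34812, 1.4138, 0.141935)  len=0.3050
  (v6,v10,v11) [+--] → (-1.34812, 1.4138, 0.141935)–(-0.315478, 1.4138, 0.6848)  len=1.1666
  (v6,v11,v7) [+--] → (-0.315478, 1.4138, 0.6848)–(0.459357, 1.4138, 0.588613)  len=0.7808
  (v8,v13,v9) [--+] → (0.213814, 1.4138, -0.619091)–(0.459357, 1.4138, -0.588613)  len=0.2474
  (v9,v13,v14) [+--] → (0.213814, 1.4138, -0.619091)–(-0.315478, 1.4138, -0.6848)  len=0.5334
  (v9,v14,v5) [+-+] → (-0.315478, 1.4138, -0.6848)–(-0.740836, 1.4138, -0.461096)  len=0.4806
  (v5,v14,v10) [+--] → (-0.740836, 1.4138, -0.461096)–(-1.61806, 1.4138, 0)  len=0.9910

Chained into 1 loop(s):
  loop 1: 14 segments, perimeter = 6.8201
Total perimeter = 6.820


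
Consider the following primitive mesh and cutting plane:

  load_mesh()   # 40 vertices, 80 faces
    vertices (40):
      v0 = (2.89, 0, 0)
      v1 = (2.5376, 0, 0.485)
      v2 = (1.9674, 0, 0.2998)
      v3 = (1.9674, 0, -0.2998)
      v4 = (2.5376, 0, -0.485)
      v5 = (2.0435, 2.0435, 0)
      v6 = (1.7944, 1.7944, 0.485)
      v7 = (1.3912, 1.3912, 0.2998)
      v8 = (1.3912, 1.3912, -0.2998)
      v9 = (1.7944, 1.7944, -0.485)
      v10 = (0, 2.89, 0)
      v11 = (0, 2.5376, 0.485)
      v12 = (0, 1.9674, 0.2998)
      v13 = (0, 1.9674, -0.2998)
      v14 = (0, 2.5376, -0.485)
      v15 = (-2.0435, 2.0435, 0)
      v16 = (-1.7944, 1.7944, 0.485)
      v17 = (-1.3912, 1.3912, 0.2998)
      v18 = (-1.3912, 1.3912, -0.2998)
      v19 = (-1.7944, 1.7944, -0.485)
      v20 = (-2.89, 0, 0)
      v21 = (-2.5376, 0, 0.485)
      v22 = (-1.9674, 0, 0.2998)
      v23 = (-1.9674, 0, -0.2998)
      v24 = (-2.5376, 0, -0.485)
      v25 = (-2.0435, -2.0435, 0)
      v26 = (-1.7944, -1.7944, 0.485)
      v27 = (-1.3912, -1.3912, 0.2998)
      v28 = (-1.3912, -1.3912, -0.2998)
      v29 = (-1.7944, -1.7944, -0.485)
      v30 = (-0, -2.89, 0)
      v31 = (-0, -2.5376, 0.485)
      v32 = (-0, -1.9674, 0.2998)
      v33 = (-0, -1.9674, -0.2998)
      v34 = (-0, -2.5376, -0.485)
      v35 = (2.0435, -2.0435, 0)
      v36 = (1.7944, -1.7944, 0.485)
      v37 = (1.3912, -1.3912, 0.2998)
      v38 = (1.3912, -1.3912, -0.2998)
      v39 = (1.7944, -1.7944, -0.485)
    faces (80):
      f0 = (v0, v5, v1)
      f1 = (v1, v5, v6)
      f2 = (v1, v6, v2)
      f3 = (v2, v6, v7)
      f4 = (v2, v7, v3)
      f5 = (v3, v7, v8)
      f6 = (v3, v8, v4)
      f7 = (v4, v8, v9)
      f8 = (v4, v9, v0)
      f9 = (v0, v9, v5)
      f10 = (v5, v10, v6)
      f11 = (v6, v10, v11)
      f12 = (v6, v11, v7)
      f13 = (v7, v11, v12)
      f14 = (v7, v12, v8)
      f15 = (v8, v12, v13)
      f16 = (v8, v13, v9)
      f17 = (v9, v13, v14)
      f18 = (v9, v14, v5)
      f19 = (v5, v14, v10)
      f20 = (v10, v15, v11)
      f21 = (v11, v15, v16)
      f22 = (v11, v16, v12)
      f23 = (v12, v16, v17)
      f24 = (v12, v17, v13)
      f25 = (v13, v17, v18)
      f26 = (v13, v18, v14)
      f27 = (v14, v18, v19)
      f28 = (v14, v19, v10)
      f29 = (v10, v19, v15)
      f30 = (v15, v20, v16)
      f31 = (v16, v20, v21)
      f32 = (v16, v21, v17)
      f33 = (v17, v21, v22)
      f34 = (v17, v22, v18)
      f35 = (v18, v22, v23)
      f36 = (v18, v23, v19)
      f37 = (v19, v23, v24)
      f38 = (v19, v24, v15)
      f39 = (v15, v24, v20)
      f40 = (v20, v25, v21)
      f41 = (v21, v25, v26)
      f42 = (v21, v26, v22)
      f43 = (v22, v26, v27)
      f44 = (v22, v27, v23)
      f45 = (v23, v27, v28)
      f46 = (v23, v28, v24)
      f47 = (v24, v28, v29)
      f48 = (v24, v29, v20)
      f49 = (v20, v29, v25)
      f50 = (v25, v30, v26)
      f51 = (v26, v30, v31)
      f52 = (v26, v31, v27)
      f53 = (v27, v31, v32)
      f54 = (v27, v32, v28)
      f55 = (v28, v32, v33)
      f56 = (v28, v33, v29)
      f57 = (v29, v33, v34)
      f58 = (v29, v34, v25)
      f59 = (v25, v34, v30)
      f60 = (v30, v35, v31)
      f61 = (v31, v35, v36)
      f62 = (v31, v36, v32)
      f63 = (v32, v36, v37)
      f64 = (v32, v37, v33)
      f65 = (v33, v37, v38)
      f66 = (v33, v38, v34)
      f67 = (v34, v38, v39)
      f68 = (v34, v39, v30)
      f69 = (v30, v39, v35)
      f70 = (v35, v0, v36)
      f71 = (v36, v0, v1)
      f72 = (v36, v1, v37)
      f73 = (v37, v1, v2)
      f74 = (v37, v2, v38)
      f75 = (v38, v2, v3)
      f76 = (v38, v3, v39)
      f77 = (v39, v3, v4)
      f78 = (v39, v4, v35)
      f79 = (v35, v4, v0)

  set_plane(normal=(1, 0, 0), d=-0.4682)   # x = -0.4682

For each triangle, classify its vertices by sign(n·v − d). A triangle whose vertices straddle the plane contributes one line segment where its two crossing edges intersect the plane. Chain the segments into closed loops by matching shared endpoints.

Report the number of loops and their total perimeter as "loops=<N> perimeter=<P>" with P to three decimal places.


loops=2 perimeter=5.995

Straddling triangles (20 of 80):
  (v10,v15,v11) [+-+] → (-0.4682, 2.69605, 0)–(-0.4682, 2.42439, 0.373878)  len=0.4622
  (v11,v15,v16) [+--] → (-0.4682, 2.42439, 0.373878)–(-0.4682, 2.34368, 0.485)  len=0.1373
  (v11,v16,v12) [+-+] → (-0.4682, 2.34368, 0.485)–(-0.4682, 1.92226, 0.348123)  len=0.4431
  (v12,v16,v17) [+--] → (-0.4682, 1.92226, 0.348123)–(-0.4682, 1.77348, 0.2998)  len=0.1564
  (v12,v17,v13) [+-+] → (-0.4682, 1.77348, 0.2998)–(-0.4682, 1.77348, -0.0980082)  len=0.3978
  (v13,v17,v18) [+--] → (-0.4682, 1.77348, -0.0980082)–(-0.4682, 1.77348, -0.2998)  len=0.2018
  (v13,v18,v14) [+-+] → (-0.4682, 1.77348, -0.2998)–(-0.4682, 2.15179, -0.422672)  len=0.3978
  (v14,v18,v19) [+--] → (-0.4682, 2.15179, -0.422672)–(-0.4682, 2.34368, -0.485)  len=0.2018
  (v14,v19,v10) [+-+] → (-0.4682, 2.34368, -0.485)–(-0.4682, 2.60413, -0.126548)  len=0.4431
  (v10,v19,v15) [+--] → (-0.4682, 2.60413, -0.126548)–(-0.4682, 2.69605, 0)  len=0.1564
  (v25,v30,v26) [-+-] → (-0.4682, -2.69605, 0)–(-0.4682, -2.60413, 0.126548)  len=0.1564
  (v26,v30,v31) [-++] → (-0.4682, -2.60413, 0.126548)–(-0.4682, -2.34368, 0.485)  len=0.4431
  (v26,v31,v27) [-+-] → (-0.4682, -2.34368, 0.485)–(-0.4682, -2.15179, 0.422672)  len=0.2018
  (v27,v31,v32) [-++] → (-0.4682, -2.15179, 0.422672)–(-0.4682, -1.77348, 0.2998)  len=0.3978
  (v27,v32,v28) [-+-] → (-0.4682, -1.77348, 0.2998)–(-0.4682, -1.77348, 0.0980082)  len=0.2018
  (v28,v32,v33) [-++] → (-0.4682, -1.77348, 0.0980082)–(-0.4682, -1.77348, -0.2998)  len=0.3978
  (v28,v33,v29) [-+-] → (-0.4682, -1.77348, -0.2998)–(-0.4682, -1.92226, -0.348123)  len=0.1564
  (v29,v33,v34) [-++] → (-0.4682, -1.92226, -0.348123)–(-0.4682, -2.34368, -0.485)  len=0.4431
  (v29,v34,v25) [-+-] → (-0.4682, -2.34368, -0.485)–(-0.4682, -2.42439, -0.373878)  len=0.1373
  (v25,v34,v30) [-++] → (-0.4682, -2.42439, -0.373878)–(-0.4682, -2.69605, 0)  len=0.4622

Chained into 2 loop(s):
  loop 1: 10 segments, perimeter = 2.9976
  loop 2: 10 segments, perimeter = 2.9976
Total perimeter = 5.995


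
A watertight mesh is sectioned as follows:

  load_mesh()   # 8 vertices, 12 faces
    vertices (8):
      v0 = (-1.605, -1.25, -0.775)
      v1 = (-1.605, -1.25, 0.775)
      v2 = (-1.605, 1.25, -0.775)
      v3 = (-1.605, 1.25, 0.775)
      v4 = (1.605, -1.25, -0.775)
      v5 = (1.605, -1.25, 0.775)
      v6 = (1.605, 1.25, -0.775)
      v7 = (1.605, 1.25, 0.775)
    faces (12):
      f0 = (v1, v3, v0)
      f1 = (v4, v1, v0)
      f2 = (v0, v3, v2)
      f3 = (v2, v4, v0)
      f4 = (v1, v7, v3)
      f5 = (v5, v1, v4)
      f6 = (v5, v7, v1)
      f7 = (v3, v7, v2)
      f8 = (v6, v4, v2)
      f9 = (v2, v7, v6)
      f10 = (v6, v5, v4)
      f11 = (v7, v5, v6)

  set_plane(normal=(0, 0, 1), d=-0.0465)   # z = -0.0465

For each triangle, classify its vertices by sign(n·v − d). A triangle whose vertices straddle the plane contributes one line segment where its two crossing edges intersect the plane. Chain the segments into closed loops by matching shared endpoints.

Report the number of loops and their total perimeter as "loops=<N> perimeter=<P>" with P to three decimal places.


loops=1 perimeter=11.420

Straddling triangles (8 of 12):
  (v1,v3,v0) [++-] → (-1.605, -0.075, -0.0465)–(-1.605, -1.25, -0.0465)  len=1.1750
  (v4,v1,v0) [-+-] → (0.0963, -1.25, -0.0465)–(-1.605, -1.25, -0.0465)  len=1.7013
  (v0,v3,v2) [-+-] → (-1.605, -0.075, -0.0465)–(-1.605, 1.25, -0.0465)  len=1.3250
  (v5,v1,v4) [++-] → (0.0963, -1.25, -0.0465)–(1.605, -1.25, -0.0465)  len=1.5087
  (v3,v7,v2) [++-] → (-0.0963, 1.25, -0.0465)–(-1.605, 1.25, -0.0465)  len=1.5087
  (v2,v7,v6) [-+-] → (-0.0963, 1.25, -0.0465)–(1.605, 1.25, -0.0465)  len=1.7013
  (v6,v5,v4) [-+-] → (1.605, 0.075, -0.0465)–(1.605, -1.25, -0.0465)  len=1.3250
  (v7,v5,v6) [++-] → (1.605, 0.075, -0.0465)–(1.605, 1.25, -0.0465)  len=1.1750

Chained into 1 loop(s):
  loop 1: 8 segments, perimeter = 11.4200
Total perimeter = 11.420


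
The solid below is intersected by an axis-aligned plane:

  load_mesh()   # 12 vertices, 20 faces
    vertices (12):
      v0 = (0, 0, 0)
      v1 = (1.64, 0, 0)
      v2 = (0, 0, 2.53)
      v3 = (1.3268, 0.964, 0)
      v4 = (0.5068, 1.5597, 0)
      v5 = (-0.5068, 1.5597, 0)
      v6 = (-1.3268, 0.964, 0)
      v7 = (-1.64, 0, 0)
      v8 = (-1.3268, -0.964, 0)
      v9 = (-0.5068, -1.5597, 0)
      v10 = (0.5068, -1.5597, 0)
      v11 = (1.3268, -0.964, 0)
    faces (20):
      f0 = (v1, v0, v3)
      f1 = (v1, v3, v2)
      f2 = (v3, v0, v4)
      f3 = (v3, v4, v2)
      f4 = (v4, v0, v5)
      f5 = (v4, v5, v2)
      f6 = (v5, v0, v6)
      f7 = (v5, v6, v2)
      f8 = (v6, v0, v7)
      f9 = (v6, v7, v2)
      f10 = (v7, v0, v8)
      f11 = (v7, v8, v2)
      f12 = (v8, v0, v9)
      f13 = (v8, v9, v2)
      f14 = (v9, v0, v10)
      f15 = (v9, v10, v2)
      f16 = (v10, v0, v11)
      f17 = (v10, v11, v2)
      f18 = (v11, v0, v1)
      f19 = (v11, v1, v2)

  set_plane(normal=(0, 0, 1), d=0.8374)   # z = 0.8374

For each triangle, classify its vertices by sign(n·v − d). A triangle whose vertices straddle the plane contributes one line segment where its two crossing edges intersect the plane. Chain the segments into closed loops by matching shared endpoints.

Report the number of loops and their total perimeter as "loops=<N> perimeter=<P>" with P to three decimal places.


Straddling triangles (10 of 20):
  (v1,v3,v2) [--+] → (0.887645, 0.644927, 0.8374)–(1.09718, 0, 0.8374)  len=0.6781
  (v3,v4,v2) [--+] → (0.339055, 1.04346, 0.8374)–(0.887645, 0.644927, 0.8374)  len=0.6781
  (v4,v5,v2) [--+] → (-0.339055, 1.04346, 0.8374)–(0.339055, 1.04346, 0.8374)  len=0.6781
  (v5,v6,v2) [--+] → (-0.887645, 0.644927, 0.8374)–(-0.339055, 1.04346, 0.8374)  len=0.6781
  (v6,v7,v2) [--+] → (-1.09718, 0, 0.8374)–(-0.887645, 0.644927, 0.8374)  len=0.6781
  (v7,v8,v2) [--+] → (-0.887645, -0.644927, 0.8374)–(-1.09718, 0, 0.8374)  len=0.6781
  (v8,v9,v2) [--+] → (-0.339055, -1.04346, 0.8374)–(-0.887645, -0.644927, 0.8374)  len=0.6781
  (v9,v10,v2) [--+] → (0.339055, -1.04346, 0.8374)–(-0.339055, -1.04346, 0.8374)  len=0.6781
  (v10,v11,v2) [--+] → (0.887645, -0.644927, 0.8374)–(0.339055, -1.04346, 0.8374)  len=0.6781
  (v11,v1,v2) [--+] → (1.09718, 0, 0.8374)–(0.887645, -0.644927, 0.8374)  len=0.6781

Chained into 1 loop(s):
  loop 1: 10 segments, perimeter = 6.7809
Total perimeter = 6.781

loops=1 perimeter=6.781


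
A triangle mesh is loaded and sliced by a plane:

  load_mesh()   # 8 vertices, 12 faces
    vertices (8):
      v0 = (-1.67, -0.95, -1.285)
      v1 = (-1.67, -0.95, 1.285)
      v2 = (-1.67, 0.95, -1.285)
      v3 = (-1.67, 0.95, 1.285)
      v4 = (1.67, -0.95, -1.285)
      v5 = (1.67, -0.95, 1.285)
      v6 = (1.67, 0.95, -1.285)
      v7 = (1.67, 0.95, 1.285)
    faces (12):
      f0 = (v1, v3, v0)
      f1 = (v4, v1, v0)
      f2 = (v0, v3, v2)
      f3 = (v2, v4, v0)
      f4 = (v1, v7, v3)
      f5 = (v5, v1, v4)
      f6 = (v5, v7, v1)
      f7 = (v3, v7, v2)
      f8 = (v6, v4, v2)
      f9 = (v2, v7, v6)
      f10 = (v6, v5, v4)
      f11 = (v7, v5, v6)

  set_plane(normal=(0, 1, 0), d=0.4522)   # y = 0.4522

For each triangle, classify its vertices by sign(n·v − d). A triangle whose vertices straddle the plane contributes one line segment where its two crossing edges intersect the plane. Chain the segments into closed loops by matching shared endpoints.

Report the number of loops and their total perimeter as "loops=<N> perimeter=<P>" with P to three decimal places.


loops=1 perimeter=11.820

Straddling triangles (8 of 12):
  (v1,v3,v0) [-+-] → (-1.67, 0.4522, 1.285)–(-1.67, 0.4522, 0.61166)  len=0.6733
  (v0,v3,v2) [-++] → (-1.67, 0.4522, 0.61166)–(-1.67, 0.4522, -1.285)  len=1.8967
  (v2,v4,v0) [+--] → (-0.79492, 0.4522, -1.285)–(-1.67, 0.4522, -1.285)  len=0.8751
  (v1,v7,v3) [-++] → (0.79492, 0.4522, 1.285)–(-1.67, 0.4522, 1.285)  len=2.4649
  (v5,v7,v1) [-+-] → (1.67, 0.4522, 1.285)–(0.79492, 0.4522, 1.285)  len=0.8751
  (v6,v4,v2) [+-+] → (1.67, 0.4522, -1.285)–(-0.79492, 0.4522, -1.285)  len=2.4649
  (v6,v5,v4) [+--] → (1.67, 0.4522, -0.61166)–(1.67, 0.4522, -1.285)  len=0.6733
  (v7,v5,v6) [+-+] → (1.67, 0.4522, 1.285)–(1.67, 0.4522, -0.61166)  len=1.8967

Chained into 1 loop(s):
  loop 1: 8 segments, perimeter = 11.8200
Total perimeter = 11.820


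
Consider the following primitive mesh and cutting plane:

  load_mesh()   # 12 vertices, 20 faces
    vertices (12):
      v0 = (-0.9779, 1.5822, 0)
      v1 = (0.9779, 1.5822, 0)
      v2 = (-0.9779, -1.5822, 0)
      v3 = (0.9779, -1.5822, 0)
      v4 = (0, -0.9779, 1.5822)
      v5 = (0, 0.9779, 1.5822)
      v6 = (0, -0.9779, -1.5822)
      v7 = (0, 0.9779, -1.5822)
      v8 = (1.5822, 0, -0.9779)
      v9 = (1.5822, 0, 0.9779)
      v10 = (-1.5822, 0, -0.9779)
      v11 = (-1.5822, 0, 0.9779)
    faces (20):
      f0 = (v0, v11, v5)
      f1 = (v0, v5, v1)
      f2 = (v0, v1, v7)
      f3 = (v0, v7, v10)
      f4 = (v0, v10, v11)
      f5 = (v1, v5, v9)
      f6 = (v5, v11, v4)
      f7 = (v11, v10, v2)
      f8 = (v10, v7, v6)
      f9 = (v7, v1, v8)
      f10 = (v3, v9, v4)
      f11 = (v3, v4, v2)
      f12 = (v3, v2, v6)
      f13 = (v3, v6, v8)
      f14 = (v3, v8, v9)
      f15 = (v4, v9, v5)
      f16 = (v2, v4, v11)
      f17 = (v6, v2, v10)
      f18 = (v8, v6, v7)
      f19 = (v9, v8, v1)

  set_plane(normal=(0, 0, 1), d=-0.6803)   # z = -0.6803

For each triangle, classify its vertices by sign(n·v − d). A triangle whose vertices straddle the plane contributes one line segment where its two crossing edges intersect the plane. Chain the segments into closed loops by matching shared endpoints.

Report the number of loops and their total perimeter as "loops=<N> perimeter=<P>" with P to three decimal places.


loops=1 perimeter=9.048

Straddling triangles (10 of 20):
  (v0,v1,v7) [++-] → (0.557431, 1.32237, -0.6803)–(-0.557431, 1.32237, -0.6803)  len=1.1149
  (v0,v7,v10) [+--] → (-0.557431, 1.32237, -0.6803)–(-1.3983, 0.481504, -0.6803)  len=1.1892
  (v0,v10,v11) [+-+] → (-1.3983, 0.481504, -0.6803)–(-1.5822, 0, -0.6803)  len=0.5154
  (v11,v10,v2) [+-+] → (-1.5822, 0, -0.6803)–(-1.3983, -0.481504, -0.6803)  len=0.5154
  (v7,v1,v8) [-+-] → (0.557431, 1.32237, -0.6803)–(1.3983, 0.481504, -0.6803)  len=1.1892
  (v3,v2,v6) [++-] → (-0.557431, -1.32237, -0.6803)–(0.557431, -1.32237, -0.6803)  len=1.1149
  (v3,v6,v8) [+--] → (0.557431, -1.32237, -0.6803)–(1.3983, -0.481504, -0.6803)  len=1.1892
  (v3,v8,v9) [+-+] → (1.3983, -0.481504, -0.6803)–(1.5822, 0, -0.6803)  len=0.5154
  (v6,v2,v10) [-+-] → (-0.557431, -1.32237, -0.6803)–(-1.3983, -0.481504, -0.6803)  len=1.1892
  (v9,v8,v1) [+-+] → (1.5822, 0, -0.6803)–(1.3983, 0.481504, -0.6803)  len=0.5154

Chained into 1 loop(s):
  loop 1: 10 segments, perimeter = 9.0481
Total perimeter = 9.048


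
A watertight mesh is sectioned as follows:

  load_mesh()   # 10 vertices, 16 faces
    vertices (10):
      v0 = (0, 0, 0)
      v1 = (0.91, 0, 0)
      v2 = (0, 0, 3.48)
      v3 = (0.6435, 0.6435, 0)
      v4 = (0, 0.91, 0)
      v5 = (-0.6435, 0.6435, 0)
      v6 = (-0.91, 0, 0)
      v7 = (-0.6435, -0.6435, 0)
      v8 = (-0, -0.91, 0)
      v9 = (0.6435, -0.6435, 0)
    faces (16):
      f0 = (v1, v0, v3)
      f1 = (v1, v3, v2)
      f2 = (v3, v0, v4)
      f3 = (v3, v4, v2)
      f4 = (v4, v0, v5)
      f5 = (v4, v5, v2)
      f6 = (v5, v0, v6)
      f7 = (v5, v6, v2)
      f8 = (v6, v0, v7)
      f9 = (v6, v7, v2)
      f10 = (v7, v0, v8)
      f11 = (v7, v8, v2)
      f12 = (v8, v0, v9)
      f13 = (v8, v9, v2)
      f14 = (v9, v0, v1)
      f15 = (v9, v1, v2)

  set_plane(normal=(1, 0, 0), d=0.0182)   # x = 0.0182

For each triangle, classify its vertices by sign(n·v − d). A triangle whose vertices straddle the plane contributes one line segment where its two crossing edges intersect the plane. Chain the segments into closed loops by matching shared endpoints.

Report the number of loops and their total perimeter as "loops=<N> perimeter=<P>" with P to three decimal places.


Straddling triangles (8 of 16):
  (v1,v0,v3) [+-+] → (0.0182, 0, 0)–(0.0182, 0.0182, 0)  len=0.0182
  (v1,v3,v2) [++-] → (0.0182, 0.0182, 3.38158)–(0.0182, 0, 3.4104)  len=0.0341
  (v3,v0,v4) [+--] → (0.0182, 0.0182, 0)–(0.0182, 0.902463, 0)  len=0.8843
  (v3,v4,v2) [+--] → (0.0182, 0.902463, 0)–(0.0182, 0.0182, 3.38158)  len=3.4953
  (v8,v0,v9) [--+] → (0.0182, -0.0182, 0)–(0.0182, -0.902463, 0)  len=0.8843
  (v8,v9,v2) [-+-] → (0.0182, -0.902463, 0)–(0.0182, -0.0182, 3.38158)  len=3.4953
  (v9,v0,v1) [+-+] → (0.0182, -0.0182, 0)–(0.0182, 0, 0)  len=0.0182
  (v9,v1,v2) [++-] → (0.0182, 0, 3.4104)–(0.0182, -0.0182, 3.38158)  len=0.0341

Chained into 1 loop(s):
  loop 1: 8 segments, perimeter = 8.8637
Total perimeter = 8.864

loops=1 perimeter=8.864


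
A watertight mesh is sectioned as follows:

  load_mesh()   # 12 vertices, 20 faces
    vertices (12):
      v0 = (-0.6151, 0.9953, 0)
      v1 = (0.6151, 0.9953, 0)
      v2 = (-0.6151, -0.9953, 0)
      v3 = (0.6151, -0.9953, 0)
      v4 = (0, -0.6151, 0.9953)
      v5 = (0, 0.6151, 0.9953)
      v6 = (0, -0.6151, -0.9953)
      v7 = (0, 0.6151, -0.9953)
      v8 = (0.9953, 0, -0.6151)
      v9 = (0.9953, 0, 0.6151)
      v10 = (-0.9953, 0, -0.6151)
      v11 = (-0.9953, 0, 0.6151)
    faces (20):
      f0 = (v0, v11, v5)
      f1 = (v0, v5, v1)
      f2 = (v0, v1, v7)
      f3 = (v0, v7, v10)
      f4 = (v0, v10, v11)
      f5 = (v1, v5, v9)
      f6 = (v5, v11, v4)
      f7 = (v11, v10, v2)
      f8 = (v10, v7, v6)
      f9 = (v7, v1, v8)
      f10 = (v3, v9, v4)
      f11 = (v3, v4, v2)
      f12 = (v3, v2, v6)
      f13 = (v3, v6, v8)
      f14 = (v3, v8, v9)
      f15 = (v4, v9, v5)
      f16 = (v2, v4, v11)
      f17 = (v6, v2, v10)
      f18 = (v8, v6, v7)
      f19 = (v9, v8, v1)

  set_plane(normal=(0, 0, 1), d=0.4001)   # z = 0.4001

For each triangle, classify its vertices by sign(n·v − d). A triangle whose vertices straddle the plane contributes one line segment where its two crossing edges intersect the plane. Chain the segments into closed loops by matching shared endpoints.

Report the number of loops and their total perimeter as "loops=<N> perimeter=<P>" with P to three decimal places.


loops=1 perimeter=5.759

Straddling triangles (10 of 20):
  (v0,v11,v5) [-++] → (-0.862406, 0.347894, 0.4001)–(-0.367836, 0.842464, 0.4001)  len=0.6994
  (v0,v5,v1) [-+-] → (-0.367836, 0.842464, 0.4001)–(0.367836, 0.842464, 0.4001)  len=0.7357
  (v0,v10,v11) [--+] → (-0.9953, 0, 0.4001)–(-0.862406, 0.347894, 0.4001)  len=0.3724
  (v1,v5,v9) [-++] → (0.367836, 0.842464, 0.4001)–(0.862406, 0.347894, 0.4001)  len=0.6994
  (v11,v10,v2) [+--] → (-0.9953, 0, 0.4001)–(-0.862406, -0.347894, 0.4001)  len=0.3724
  (v3,v9,v4) [-++] → (0.862406, -0.347894, 0.4001)–(0.367836, -0.842464, 0.4001)  len=0.6994
  (v3,v4,v2) [-+-] → (0.367836, -0.842464, 0.4001)–(-0.367836, -0.842464, 0.4001)  len=0.7357
  (v3,v8,v9) [--+] → (0.9953, 0, 0.4001)–(0.862406, -0.347894, 0.4001)  len=0.3724
  (v2,v4,v11) [-++] → (-0.367836, -0.842464, 0.4001)–(-0.862406, -0.347894, 0.4001)  len=0.6994
  (v9,v8,v1) [+--] → (0.9953, 0, 0.4001)–(0.862406, 0.347894, 0.4001)  len=0.3724

Chained into 1 loop(s):
  loop 1: 10 segments, perimeter = 5.7587
Total perimeter = 5.759


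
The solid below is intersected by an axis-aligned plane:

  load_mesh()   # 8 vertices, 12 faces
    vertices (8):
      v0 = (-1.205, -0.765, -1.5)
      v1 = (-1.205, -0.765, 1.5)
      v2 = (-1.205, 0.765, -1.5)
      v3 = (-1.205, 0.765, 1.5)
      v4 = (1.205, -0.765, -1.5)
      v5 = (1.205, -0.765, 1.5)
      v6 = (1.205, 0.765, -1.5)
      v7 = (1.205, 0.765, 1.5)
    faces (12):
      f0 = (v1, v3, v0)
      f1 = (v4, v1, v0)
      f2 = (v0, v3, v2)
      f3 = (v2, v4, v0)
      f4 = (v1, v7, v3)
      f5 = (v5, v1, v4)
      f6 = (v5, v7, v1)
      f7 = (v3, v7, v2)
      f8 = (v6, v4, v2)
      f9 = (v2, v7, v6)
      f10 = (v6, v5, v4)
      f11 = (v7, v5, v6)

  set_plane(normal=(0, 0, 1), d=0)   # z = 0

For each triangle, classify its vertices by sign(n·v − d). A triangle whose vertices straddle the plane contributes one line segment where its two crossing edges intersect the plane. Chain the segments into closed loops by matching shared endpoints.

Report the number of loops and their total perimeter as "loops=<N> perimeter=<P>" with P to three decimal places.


loops=1 perimeter=7.880

Straddling triangles (8 of 12):
  (v1,v3,v0) [++-] → (-1.205, 0, 0)–(-1.205, -0.765, 0)  len=0.7650
  (v4,v1,v0) [-+-] → (0, -0.765, 0)–(-1.205, -0.765, 0)  len=1.2050
  (v0,v3,v2) [-+-] → (-1.205, 0, 0)–(-1.205, 0.765, 0)  len=0.7650
  (v5,v1,v4) [++-] → (0, -0.765, 0)–(1.205, -0.765, 0)  len=1.2050
  (v3,v7,v2) [++-] → (0, 0.765, 0)–(-1.205, 0.765, 0)  len=1.2050
  (v2,v7,v6) [-+-] → (0, 0.765, 0)–(1.205, 0.765, 0)  len=1.2050
  (v6,v5,v4) [-+-] → (1.205, 0, 0)–(1.205, -0.765, 0)  len=0.7650
  (v7,v5,v6) [++-] → (1.205, 0, 0)–(1.205, 0.765, 0)  len=0.7650

Chained into 1 loop(s):
  loop 1: 8 segments, perimeter = 7.8800
Total perimeter = 7.880


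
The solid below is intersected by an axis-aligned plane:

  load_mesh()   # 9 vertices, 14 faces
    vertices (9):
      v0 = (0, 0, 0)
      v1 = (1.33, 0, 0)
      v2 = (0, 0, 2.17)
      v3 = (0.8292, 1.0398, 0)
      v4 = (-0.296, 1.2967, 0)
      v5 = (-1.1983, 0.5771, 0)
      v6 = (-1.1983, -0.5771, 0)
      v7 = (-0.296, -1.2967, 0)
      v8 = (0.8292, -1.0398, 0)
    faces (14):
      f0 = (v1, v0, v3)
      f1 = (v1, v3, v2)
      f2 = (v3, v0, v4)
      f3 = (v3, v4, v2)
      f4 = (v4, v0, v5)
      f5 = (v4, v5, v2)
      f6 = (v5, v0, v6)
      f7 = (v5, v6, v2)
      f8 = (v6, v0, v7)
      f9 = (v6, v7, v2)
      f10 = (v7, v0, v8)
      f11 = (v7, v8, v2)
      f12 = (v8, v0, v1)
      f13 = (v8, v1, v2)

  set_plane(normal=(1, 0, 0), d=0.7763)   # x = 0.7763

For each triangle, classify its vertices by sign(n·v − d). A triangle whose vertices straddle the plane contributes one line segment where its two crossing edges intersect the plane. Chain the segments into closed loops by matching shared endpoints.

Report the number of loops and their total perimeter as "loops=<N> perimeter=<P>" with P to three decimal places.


Straddling triangles (8 of 14):
  (v1,v0,v3) [+-+] → (0.7763, 0, 0)–(0.7763, 0.973464, 0)  len=0.9735
  (v1,v3,v2) [++-] → (0.7763, 0.973464, 0.138438)–(0.7763, 0, 0.903405)  len=1.2381
  (v3,v0,v4) [+--] → (0.7763, 0.973464, 0)–(0.7763, 1.05188, 0)  len=0.0784
  (v3,v4,v2) [+--] → (0.7763, 1.05188, 0)–(0.7763, 0.973464, 0.138438)  len=0.1591
  (v7,v0,v8) [--+] → (0.7763, -0.973464, 0)–(0.7763, -1.05188, 0)  len=0.0784
  (v7,v8,v2) [-+-] → (0.7763, -1.05188, 0)–(0.7763, -0.973464, 0.138438)  len=0.1591
  (v8,v0,v1) [+-+] → (0.7763, -0.973464, 0)–(0.7763, 0, 0)  len=0.9735
  (v8,v1,v2) [++-] → (0.7763, 0, 0.903405)–(0.7763, -0.973464, 0.138438)  len=1.2381

Chained into 1 loop(s):
  loop 1: 8 segments, perimeter = 4.8981
Total perimeter = 4.898

loops=1 perimeter=4.898


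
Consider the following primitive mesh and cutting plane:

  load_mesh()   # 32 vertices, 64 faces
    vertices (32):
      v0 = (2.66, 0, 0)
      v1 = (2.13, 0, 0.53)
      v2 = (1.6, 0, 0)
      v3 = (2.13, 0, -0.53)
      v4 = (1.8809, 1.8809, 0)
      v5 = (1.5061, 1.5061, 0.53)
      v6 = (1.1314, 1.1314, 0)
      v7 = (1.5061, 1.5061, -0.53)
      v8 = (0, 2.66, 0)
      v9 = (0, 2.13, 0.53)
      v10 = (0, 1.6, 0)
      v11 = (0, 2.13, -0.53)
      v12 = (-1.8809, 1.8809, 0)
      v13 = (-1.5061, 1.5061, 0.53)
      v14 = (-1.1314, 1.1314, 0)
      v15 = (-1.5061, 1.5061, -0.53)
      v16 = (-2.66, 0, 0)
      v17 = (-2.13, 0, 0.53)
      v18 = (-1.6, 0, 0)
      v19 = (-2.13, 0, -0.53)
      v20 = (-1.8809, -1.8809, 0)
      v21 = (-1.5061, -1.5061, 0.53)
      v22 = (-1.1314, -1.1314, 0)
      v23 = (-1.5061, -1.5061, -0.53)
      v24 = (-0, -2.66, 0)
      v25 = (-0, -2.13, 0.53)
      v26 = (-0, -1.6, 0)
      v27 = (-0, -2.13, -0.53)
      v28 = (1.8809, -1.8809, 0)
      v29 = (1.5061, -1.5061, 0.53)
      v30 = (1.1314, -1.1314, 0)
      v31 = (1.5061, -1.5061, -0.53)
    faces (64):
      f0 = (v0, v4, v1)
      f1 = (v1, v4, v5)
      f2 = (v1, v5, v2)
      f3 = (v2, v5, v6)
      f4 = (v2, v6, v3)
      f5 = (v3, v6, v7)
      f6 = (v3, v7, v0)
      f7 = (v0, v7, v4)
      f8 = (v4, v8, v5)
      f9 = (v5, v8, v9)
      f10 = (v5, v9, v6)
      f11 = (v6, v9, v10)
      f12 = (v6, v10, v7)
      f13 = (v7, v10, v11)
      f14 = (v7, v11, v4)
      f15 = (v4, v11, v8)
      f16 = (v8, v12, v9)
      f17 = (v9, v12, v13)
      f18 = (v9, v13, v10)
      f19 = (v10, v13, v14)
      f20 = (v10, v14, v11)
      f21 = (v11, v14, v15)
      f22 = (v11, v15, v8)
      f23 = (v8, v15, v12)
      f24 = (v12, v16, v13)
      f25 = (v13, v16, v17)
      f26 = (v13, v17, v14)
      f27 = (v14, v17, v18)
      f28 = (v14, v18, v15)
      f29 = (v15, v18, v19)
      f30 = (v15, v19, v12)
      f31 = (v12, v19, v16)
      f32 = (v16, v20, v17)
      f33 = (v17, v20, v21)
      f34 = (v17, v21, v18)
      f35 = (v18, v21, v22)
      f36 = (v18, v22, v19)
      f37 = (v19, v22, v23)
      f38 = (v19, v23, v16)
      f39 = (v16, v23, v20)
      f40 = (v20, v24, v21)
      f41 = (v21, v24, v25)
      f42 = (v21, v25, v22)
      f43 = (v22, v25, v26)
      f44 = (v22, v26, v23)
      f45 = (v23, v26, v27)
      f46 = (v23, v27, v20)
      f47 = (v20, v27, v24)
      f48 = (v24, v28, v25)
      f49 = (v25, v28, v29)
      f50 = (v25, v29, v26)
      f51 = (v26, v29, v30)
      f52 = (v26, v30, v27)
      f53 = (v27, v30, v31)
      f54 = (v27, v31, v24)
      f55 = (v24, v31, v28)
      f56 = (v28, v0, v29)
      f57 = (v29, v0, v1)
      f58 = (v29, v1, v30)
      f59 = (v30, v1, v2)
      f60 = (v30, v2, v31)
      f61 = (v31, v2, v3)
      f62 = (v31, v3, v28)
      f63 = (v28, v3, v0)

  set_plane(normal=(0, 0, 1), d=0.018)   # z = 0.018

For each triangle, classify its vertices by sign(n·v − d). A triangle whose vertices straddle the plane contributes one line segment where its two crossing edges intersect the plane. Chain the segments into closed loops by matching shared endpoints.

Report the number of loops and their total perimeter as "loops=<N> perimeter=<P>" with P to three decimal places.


loops=2 perimeter=26.084

Straddling triangles (32 of 64):
  (v0,v4,v1) [--+] → (1.88936, 1.81702, 0.018)–(2.642, 0, 0.018)  len=1.9667
  (v1,v4,v5) [+-+] → (1.88936, 1.81702, 0.018)–(1.86817, 1.86817, 0.018)  len=0.0554
  (v1,v5,v2) [++-] → (1.59681, 0.0511506, 0.018)–(1.618, 0, 0.018)  len=0.0554
  (v2,v5,v6) [-+-] → (1.59681, 0.0511506, 0.018)–(1.14413, 1.14413, 0.018)  len=1.1830
  (v4,v8,v5) [--+] → (0.0511506, 2.62081, 0.018)–(1.86817, 1.86817, 0.018)  len=1.9667
  (v5,v8,v9) [+-+] → (0.0511506, 2.62081, 0.018)–(0, 2.642, 0.018)  len=0.0554
  (v5,v9,v6) [++-] → (1.09298, 1.16531, 0.018)–(1.14413, 1.14413, 0.018)  len=0.0554
  (v6,v9,v10) [-+-] → (1.09298, 1.16531, 0.018)–(0, 1.618, 0.018)  len=1.1830
  (v8,v12,v9) [--+] → (-1.81702, 1.88936, 0.018)–(0, 2.642, 0.018)  len=1.9667
  (v9,v12,v13) [+-+] → (-1.81702, 1.88936, 0.018)–(-1.86817, 1.86817, 0.018)  len=0.0554
  (v9,v13,v10) [++-] → (-0.0511506, 1.59681, 0.018)–(0, 1.618, 0.018)  len=0.0554
  (v10,v13,v14) [-+-] → (-0.0511506, 1.59681, 0.018)–(-1.14413, 1.14413, 0.018)  len=1.1830
  (v12,v16,v13) [--+] → (-2.62081, 0.0511506, 0.018)–(-1.86817, 1.86817, 0.018)  len=1.9667
  (v13,v16,v17) [+-+] → (-2.62081, 0.0511506, 0.018)–(-2.642, 0, 0.018)  len=0.0554
  (v13,v17,v14) [++-] → (-1.16531, 1.09298, 0.018)–(-1.14413, 1.14413, 0.018)  len=0.0554
  (v14,v17,v18) [-+-] → (-1.16531, 1.09298, 0.018)–(-1.618, 0, 0.018)  len=1.1830
  (v16,v20,v17) [--+] → (-1.88936, -1.81702, 0.018)–(-2.642, 0, 0.018)  len=1.9667
  (v17,v20,v21) [+-+] → (-1.88936, -1.81702, 0.018)–(-1.86817, -1.86817, 0.018)  len=0.0554
  (v17,v21,v18) [++-] → (-1.59681, -0.0511506, 0.018)–(-1.618, 0, 0.018)  len=0.0554
  (v18,v21,v22) [-+-] → (-1.59681, -0.0511506, 0.018)–(-1.14413, -1.14413, 0.018)  len=1.1830
  (v20,v24,v21) [--+] → (-0.0511506, -2.62081, 0.018)–(-1.86817, -1.86817, 0.018)  len=1.9667
  (v21,v24,v25) [+-+] → (-0.0511506, -2.62081, 0.018)–(0, -2.642, 0.018)  len=0.0554
  (v21,v25,v22) [++-] → (-1.09298, -1.16531, 0.018)–(-1.14413, -1.14413, 0.018)  len=0.0554
  (v22,v25,v26) [-+-] → (-1.09298, -1.16531, 0.018)–(0, -1.618, 0.018)  len=1.1830
  (v24,v28,v25) [--+] → (1.81702, -1.88936, 0.018)–(0, -2.642, 0.018)  len=1.9667
  (v25,v28,v29) [+-+] → (1.81702, -1.88936, 0.018)–(1.86817, -1.86817, 0.018)  len=0.0554
  (v25,v29,v26) [++-] → (0.0511506, -1.59681, 0.018)–(0, -1.618, 0.018)  len=0.0554
  (v26,v29,v30) [-+-] → (0.0511506, -1.59681, 0.018)–(1.14413, -1.14413, 0.018)  len=1.1830
  (v28,v0,v29) [--+] → (2.62081, -0.0511506, 0.018)–(1.86817, -1.86817, 0.018)  len=1.9667
  (v29,v0,v1) [+-+] → (2.62081, -0.0511506, 0.018)–(2.642, 0, 0.018)  len=0.0554
  (v29,v1,v30) [++-] → (1.16531, -1.09298, 0.018)–(1.14413, -1.14413, 0.018)  len=0.0554
  (v30,v1,v2) [-+-] → (1.16531, -1.09298, 0.018)–(1.618, 0, 0.018)  len=1.1830

Chained into 2 loop(s):
  loop 1: 16 segments, perimeter = 16.1768
  loop 2: 16 segments, perimeter = 9.9070
Total perimeter = 26.084


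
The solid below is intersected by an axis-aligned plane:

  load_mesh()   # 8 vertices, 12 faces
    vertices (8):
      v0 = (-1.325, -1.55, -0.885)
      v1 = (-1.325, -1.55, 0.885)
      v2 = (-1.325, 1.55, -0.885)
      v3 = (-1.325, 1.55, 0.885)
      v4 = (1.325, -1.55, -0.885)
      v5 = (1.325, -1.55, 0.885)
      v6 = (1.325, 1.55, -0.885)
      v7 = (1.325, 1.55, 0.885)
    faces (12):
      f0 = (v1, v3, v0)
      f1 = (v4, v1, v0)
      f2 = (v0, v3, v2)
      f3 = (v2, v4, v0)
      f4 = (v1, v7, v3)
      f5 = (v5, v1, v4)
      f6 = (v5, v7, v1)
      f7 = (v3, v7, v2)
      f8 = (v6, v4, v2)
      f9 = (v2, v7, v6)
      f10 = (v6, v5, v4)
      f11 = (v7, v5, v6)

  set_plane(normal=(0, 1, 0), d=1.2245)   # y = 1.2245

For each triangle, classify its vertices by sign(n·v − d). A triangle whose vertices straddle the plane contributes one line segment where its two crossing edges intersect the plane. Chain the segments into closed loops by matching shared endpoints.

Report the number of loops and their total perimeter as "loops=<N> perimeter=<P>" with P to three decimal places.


loops=1 perimeter=8.840

Straddling triangles (8 of 12):
  (v1,v3,v0) [-+-] → (-1.325, 1.2245, 0.885)–(-1.325, 1.2245, 0.69915)  len=0.1859
  (v0,v3,v2) [-++] → (-1.325, 1.2245, 0.69915)–(-1.325, 1.2245, -0.885)  len=1.5841
  (v2,v4,v0) [+--] → (-1.04675, 1.2245, -0.885)–(-1.325, 1.2245, -0.885)  len=0.2783
  (v1,v7,v3) [-++] → (1.04675, 1.2245, 0.885)–(-1.325, 1.2245, 0.885)  len=2.3718
  (v5,v7,v1) [-+-] → (1.325, 1.2245, 0.885)–(1.04675, 1.2245, 0.885)  len=0.2783
  (v6,v4,v2) [+-+] → (1.325, 1.2245, -0.885)–(-1.04675, 1.2245, -0.885)  len=2.3718
  (v6,v5,v4) [+--] → (1.325, 1.2245, -0.69915)–(1.325, 1.2245, -0.885)  len=0.1859
  (v7,v5,v6) [+-+] → (1.325, 1.2245, 0.885)–(1.325, 1.2245, -0.69915)  len=1.5841

Chained into 1 loop(s):
  loop 1: 8 segments, perimeter = 8.8400
Total perimeter = 8.840


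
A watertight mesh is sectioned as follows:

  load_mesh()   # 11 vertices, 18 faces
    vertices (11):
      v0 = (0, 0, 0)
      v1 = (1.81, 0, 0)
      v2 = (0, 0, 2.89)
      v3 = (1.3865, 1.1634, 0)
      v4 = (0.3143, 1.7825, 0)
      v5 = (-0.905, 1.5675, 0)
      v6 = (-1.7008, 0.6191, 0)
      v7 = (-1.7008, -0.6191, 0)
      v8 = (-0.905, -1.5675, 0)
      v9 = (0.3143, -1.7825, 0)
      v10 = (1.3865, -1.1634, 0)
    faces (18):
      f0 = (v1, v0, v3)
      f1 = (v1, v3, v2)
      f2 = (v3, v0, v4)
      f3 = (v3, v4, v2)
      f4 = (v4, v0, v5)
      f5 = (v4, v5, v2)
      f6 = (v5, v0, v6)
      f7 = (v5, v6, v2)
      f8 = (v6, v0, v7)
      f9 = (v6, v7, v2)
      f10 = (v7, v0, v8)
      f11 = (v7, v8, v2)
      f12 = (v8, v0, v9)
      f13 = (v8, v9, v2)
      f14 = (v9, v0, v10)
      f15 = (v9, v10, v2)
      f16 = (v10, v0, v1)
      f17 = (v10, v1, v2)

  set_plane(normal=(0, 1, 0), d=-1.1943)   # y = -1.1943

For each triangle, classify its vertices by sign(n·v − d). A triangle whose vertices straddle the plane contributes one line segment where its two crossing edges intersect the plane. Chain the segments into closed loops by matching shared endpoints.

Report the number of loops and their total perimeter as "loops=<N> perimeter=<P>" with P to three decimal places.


Straddling triangles (6 of 18):
  (v7,v0,v8) [++-] → (-0.689532, -1.1943, 0)–(-1.21815, -1.1943, 0)  len=0.5286
  (v7,v8,v2) [+-+] → (-1.21815, -1.1943, 0)–(-0.689532, -1.1943, 0.688069)  len=0.8677
  (v8,v0,v9) [-+-] → (-0.689532, -1.1943, 0)–(0.210585, -1.1943, 0)  len=0.9001
  (v8,v9,v2) [--+] → (0.210585, -1.1943, 0.953659)–(-0.689532, -1.1943, 0.688069)  len=0.9385
  (v9,v0,v10) [-++] → (0.210585, -1.1943, 0)–(1.33299, -1.1943, 0)  len=1.1224
  (v9,v10,v2) [-++] → (1.33299, -1.1943, 0)–(0.210585, -1.1943, 0.953659)  len=1.4728

Chained into 1 loop(s):
  loop 1: 6 segments, perimeter = 5.8301
Total perimeter = 5.830

loops=1 perimeter=5.830


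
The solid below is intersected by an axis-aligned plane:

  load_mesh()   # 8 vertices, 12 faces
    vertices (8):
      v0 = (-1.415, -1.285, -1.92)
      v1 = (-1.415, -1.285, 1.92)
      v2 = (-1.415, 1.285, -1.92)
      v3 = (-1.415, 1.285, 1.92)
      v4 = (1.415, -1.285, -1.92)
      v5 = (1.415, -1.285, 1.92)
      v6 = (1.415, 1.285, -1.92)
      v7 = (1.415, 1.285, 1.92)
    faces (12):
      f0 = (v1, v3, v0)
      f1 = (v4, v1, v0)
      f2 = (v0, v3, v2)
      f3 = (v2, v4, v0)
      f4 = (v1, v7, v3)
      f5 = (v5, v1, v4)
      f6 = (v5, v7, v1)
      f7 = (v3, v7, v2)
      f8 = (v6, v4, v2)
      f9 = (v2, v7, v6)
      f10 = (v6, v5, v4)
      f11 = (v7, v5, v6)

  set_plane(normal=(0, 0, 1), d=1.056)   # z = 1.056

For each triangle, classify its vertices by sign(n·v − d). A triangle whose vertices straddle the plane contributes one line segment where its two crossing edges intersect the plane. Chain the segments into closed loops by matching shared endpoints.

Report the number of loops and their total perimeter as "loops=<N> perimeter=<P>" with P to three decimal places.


loops=1 perimeter=10.800

Straddling triangles (8 of 12):
  (v1,v3,v0) [++-] → (-1.415, 0.70675, 1.056)–(-1.415, -1.285, 1.056)  len=1.9917
  (v4,v1,v0) [-+-] → (-0.77825, -1.285, 1.056)–(-1.415, -1.285, 1.056)  len=0.6368
  (v0,v3,v2) [-+-] → (-1.415, 0.70675, 1.056)–(-1.415, 1.285, 1.056)  len=0.5782
  (v5,v1,v4) [++-] → (-0.77825, -1.285, 1.056)–(1.415, -1.285, 1.056)  len=2.1932
  (v3,v7,v2) [++-] → (0.77825, 1.285, 1.056)–(-1.415, 1.285, 1.056)  len=2.1932
  (v2,v7,v6) [-+-] → (0.77825, 1.285, 1.056)–(1.415, 1.285, 1.056)  len=0.6368
  (v6,v5,v4) [-+-] → (1.415, -0.70675, 1.056)–(1.415, -1.285, 1.056)  len=0.5782
  (v7,v5,v6) [++-] → (1.415, -0.70675, 1.056)–(1.415, 1.285, 1.056)  len=1.9917

Chained into 1 loop(s):
  loop 1: 8 segments, perimeter = 10.8000
Total perimeter = 10.800


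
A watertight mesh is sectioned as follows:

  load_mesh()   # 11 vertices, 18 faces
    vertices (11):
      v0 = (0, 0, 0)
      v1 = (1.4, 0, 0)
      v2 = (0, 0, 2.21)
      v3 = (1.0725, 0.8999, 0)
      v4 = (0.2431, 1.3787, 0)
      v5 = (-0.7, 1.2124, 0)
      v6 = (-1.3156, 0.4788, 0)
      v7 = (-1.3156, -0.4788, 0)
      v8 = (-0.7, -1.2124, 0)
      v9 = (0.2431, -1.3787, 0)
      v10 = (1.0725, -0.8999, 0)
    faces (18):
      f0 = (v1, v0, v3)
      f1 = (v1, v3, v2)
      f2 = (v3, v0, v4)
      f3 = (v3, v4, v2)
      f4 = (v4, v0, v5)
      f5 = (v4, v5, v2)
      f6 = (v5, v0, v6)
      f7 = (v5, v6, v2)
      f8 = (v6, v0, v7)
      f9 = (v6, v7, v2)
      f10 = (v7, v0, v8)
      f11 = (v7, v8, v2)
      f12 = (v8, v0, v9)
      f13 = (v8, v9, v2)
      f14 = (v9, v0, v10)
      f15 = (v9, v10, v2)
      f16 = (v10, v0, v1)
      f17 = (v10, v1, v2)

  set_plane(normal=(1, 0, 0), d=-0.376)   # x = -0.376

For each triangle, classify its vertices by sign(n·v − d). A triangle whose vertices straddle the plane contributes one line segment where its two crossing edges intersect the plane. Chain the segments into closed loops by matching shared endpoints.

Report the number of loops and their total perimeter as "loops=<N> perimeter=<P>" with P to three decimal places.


loops=1 perimeter=6.717

Straddling triangles (10 of 18):
  (v4,v0,v5) [++-] → (-0.376, 0.651232, 0)–(-0.376, 1.26953, 0)  len=0.6183
  (v4,v5,v2) [+-+] → (-0.376, 1.26953, 0)–(-0.376, 0.651232, 1.02291)  len=1.1953
  (v5,v0,v6) [-+-] → (-0.376, 0.651232, 0)–(-0.376, 0.136842, 0)  len=0.5144
  (v5,v6,v2) [--+] → (-0.376, 0.136842, 1.57838)–(-0.376, 0.651232, 1.02291)  len=0.7571
  (v6,v0,v7) [-+-] → (-0.376, 0.136842, 0)–(-0.376, -0.136842, 0)  len=0.2737
  (v6,v7,v2) [--+] → (-0.376, -0.136842, 1.57838)–(-0.376, 0.136842, 1.57838)  len=0.2737
  (v7,v0,v8) [-+-] → (-0.376, -0.136842, 0)–(-0.376, -0.651232, 0)  len=0.5144
  (v7,v8,v2) [--+] → (-0.376, -0.651232, 1.02291)–(-0.376, -0.136842, 1.57838)  len=0.7571
  (v8,v0,v9) [-++] → (-0.376, -0.651232, 0)–(-0.376, -1.26953, 0)  len=0.6183
  (v8,v9,v2) [-++] → (-0.376, -1.26953, 0)–(-0.376, -0.651232, 1.02291)  len=1.1953

Chained into 1 loop(s):
  loop 1: 10 segments, perimeter = 6.7174
Total perimeter = 6.717
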